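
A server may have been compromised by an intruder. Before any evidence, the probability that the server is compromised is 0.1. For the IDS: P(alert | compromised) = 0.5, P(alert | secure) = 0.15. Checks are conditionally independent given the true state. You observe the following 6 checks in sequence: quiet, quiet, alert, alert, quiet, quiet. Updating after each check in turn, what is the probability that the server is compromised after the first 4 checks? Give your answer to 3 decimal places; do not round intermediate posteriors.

After 'quiet': P(compromised) = 0.5·0.1000 / (0.5·0.1000 + 0.85·0.9000) ≈ 0.0613
After 'quiet': P(compromised) = 0.5·0.0613 / (0.5·0.0613 + 0.85·0.9387) ≈ 0.0370
After 'alert': P(compromised) = 0.5·0.0370 / (0.5·0.0370 + 0.15·0.9630) ≈ 0.1136
After 'alert': P(compromised) = 0.5·0.1136 / (0.5·0.1136 + 0.15·0.8864) ≈ 0.2993

0.299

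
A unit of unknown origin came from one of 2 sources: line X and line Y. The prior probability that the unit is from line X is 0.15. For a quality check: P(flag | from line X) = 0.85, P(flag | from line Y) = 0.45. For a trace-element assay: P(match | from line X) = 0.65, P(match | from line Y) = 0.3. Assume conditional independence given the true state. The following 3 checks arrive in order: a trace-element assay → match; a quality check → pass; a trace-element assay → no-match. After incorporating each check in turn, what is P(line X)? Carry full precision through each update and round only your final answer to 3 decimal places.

After a trace-element assay='match': P(line X) = 0.65·0.1500 / (0.65·0.1500 + 0.3·0.8500) ≈ 0.2766
After a quality check='pass': P(line X) = 0.15·0.2766 / (0.15·0.2766 + 0.55·0.7234) ≈ 0.0944
After a trace-element assay='no-match': P(line X) = 0.35·0.0944 / (0.35·0.0944 + 0.7·0.9056) ≈ 0.0496

0.050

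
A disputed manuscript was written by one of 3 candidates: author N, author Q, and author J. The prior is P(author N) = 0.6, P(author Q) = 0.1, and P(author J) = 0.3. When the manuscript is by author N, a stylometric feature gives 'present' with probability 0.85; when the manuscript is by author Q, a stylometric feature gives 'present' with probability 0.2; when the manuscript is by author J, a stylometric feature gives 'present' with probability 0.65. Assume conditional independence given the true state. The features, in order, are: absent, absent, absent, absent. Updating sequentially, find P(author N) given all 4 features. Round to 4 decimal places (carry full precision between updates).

0.0066

After 'absent': normaliser = 0.15·0.6000 + 0.8·0.1000 + 0.35·0.3000; P(author N) ≈ 0.3273, P(author Q) ≈ 0.2909, P(author J) ≈ 0.3818
After 'absent': normaliser = 0.15·0.3273 + 0.8·0.2909 + 0.35·0.3818; P(author N) ≈ 0.1182, P(author Q) ≈ 0.5602, P(author J) ≈ 0.3217
After 'absent': normaliser = 0.15·0.1182 + 0.8·0.5602 + 0.35·0.3217; P(author N) ≈ 0.0306, P(author Q) ≈ 0.7747, P(author J) ≈ 0.1946
After 'absent': normaliser = 0.15·0.0306 + 0.8·0.7747 + 0.35·0.1946; P(author N) ≈ 0.0066, P(author Q) ≈ 0.8950, P(author J) ≈ 0.0984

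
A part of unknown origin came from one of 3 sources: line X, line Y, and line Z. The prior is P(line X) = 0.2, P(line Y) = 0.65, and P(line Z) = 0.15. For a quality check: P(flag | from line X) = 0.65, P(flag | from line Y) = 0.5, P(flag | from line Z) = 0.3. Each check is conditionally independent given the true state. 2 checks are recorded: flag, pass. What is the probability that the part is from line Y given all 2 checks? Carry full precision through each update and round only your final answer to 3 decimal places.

0.678

After 'flag': normaliser = 0.65·0.2000 + 0.5·0.6500 + 0.3·0.1500; P(line X) ≈ 0.2600, P(line Y) ≈ 0.6500, P(line Z) ≈ 0.0900
After 'pass': normaliser = 0.35·0.2600 + 0.5·0.6500 + 0.7·0.0900; P(line X) ≈ 0.1900, P(line Y) ≈ 0.6785, P(line Z) ≈ 0.1315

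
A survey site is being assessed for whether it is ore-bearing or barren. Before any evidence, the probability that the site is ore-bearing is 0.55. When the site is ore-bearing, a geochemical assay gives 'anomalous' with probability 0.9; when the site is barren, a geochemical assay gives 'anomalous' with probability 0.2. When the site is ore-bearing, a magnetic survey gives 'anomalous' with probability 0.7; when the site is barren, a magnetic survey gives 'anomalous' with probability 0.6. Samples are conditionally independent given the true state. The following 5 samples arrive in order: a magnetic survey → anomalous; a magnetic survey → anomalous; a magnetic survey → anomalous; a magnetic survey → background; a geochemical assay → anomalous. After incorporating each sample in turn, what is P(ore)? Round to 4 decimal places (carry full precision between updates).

0.8676

Each posterior becomes the prior for the next update.
After a magnetic survey='anomalous': P(ore) = 0.7·0.5500 / (0.7·0.5500 + 0.6·0.4500) ≈ 0.5878
After a magnetic survey='anomalous': P(ore) = 0.7·0.5878 / (0.7·0.5878 + 0.6·0.4122) ≈ 0.6246
After a magnetic survey='anomalous': P(ore) = 0.7·0.6246 / (0.7·0.6246 + 0.6·0.3754) ≈ 0.6600
After a magnetic survey='background': P(ore) = 0.3·0.6600 / (0.3·0.6600 + 0.4·0.3400) ≈ 0.5928
After a geochemical assay='anomalous': P(ore) = 0.9·0.5928 / (0.9·0.5928 + 0.2·0.4072) ≈ 0.8676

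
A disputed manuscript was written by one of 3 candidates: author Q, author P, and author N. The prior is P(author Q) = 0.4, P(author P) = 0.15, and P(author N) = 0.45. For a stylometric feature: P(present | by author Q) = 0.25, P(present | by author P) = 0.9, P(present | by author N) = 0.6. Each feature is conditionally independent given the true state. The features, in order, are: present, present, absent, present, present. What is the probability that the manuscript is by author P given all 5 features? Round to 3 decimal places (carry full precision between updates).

Each posterior becomes the prior for the next update.
After 'present': normaliser = 0.25·0.4000 + 0.9·0.1500 + 0.6·0.4500; P(author Q) ≈ 0.1980, P(author P) ≈ 0.2673, P(author N) ≈ 0.5347
After 'present': normaliser = 0.25·0.1980 + 0.9·0.2673 + 0.6·0.5347; P(author Q) ≈ 0.0810, P(author P) ≈ 0.3938, P(author N) ≈ 0.5251
After 'absent': normaliser = 0.75·0.0810 + 0.1·0.3938 + 0.4·0.5251; P(author Q) ≈ 0.1959, P(author P) ≈ 0.1270, P(author N) ≈ 0.6771
After 'present': normaliser = 0.25·0.1959 + 0.9·0.1270 + 0.6·0.6771; P(author Q) ≈ 0.0860, P(author P) ≈ 0.2006, P(author N) ≈ 0.7134
After 'present': normaliser = 0.25·0.0860 + 0.9·0.2006 + 0.6·0.7134; P(author Q) ≈ 0.0341, P(author P) ≈ 0.2866, P(author N) ≈ 0.6793

0.287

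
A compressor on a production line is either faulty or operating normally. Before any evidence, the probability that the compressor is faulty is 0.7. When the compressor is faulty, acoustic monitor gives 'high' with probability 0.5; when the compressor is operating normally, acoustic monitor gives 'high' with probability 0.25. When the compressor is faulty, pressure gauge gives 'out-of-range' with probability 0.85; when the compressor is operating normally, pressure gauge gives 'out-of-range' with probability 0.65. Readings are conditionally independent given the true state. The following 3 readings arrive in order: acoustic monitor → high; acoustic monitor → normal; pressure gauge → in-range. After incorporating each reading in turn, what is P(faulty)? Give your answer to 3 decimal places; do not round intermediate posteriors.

0.571

After acoustic monitor='high': P(faulty) = 0.5·0.7000 / (0.5·0.7000 + 0.25·0.3000) ≈ 0.8235
After acoustic monitor='normal': P(faulty) = 0.5·0.8235 / (0.5·0.8235 + 0.75·0.1765) ≈ 0.7568
After pressure gauge='in-range': P(faulty) = 0.15·0.7568 / (0.15·0.7568 + 0.35·0.2432) ≈ 0.5714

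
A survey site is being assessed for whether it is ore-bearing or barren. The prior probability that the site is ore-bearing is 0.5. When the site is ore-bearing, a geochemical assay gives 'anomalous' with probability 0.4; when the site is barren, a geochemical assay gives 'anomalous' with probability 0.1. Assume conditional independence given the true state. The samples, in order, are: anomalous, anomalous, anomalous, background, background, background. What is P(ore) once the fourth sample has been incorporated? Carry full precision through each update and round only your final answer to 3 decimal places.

0.977

Apply Bayes' rule sequentially, carrying P(ore) forward.
After 'anomalous': P(ore) = 0.4·0.5000 / (0.4·0.5000 + 0.1·0.5000) ≈ 0.8000
After 'anomalous': P(ore) = 0.4·0.8000 / (0.4·0.8000 + 0.1·0.2000) ≈ 0.9412
After 'anomalous': P(ore) = 0.4·0.9412 / (0.4·0.9412 + 0.1·0.0588) ≈ 0.9846
After 'background': P(ore) = 0.6·0.9846 / (0.6·0.9846 + 0.9·0.0154) ≈ 0.9771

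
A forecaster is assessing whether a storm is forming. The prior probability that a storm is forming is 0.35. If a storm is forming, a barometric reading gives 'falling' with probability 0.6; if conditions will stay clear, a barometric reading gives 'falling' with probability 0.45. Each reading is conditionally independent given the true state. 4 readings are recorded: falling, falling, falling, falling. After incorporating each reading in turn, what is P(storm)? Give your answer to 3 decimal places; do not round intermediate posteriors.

Each posterior becomes the prior for the next update.
After 'falling': P(storm) = 0.6·0.3500 / (0.6·0.3500 + 0.45·0.6500) ≈ 0.4179
After 'falling': P(storm) = 0.6·0.4179 / (0.6·0.4179 + 0.45·0.5821) ≈ 0.4891
After 'falling': P(storm) = 0.6·0.4891 / (0.6·0.4891 + 0.45·0.5109) ≈ 0.5607
After 'falling': P(storm) = 0.6·0.5607 / (0.6·0.5607 + 0.45·0.4393) ≈ 0.6299

0.630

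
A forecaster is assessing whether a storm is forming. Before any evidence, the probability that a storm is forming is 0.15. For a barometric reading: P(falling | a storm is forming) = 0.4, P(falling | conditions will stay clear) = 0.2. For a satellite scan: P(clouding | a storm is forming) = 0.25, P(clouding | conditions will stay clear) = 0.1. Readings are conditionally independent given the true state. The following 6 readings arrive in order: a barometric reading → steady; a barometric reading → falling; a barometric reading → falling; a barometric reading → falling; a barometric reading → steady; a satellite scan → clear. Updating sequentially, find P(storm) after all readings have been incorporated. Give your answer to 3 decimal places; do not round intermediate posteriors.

0.398

After a barometric reading='steady': P(storm) = 0.6·0.1500 / (0.6·0.1500 + 0.8·0.8500) ≈ 0.1169
After a barometric reading='falling': P(storm) = 0.4·0.1169 / (0.4·0.1169 + 0.2·0.8831) ≈ 0.2093
After a barometric reading='falling': P(storm) = 0.4·0.2093 / (0.4·0.2093 + 0.2·0.7907) ≈ 0.3462
After a barometric reading='falling': P(storm) = 0.4·0.3462 / (0.4·0.3462 + 0.2·0.6538) ≈ 0.5143
After a barometric reading='steady': P(storm) = 0.6·0.5143 / (0.6·0.5143 + 0.8·0.4857) ≈ 0.4426
After a satellite scan='clear': P(storm) = 0.75·0.4426 / (0.75·0.4426 + 0.9·0.5574) ≈ 0.3982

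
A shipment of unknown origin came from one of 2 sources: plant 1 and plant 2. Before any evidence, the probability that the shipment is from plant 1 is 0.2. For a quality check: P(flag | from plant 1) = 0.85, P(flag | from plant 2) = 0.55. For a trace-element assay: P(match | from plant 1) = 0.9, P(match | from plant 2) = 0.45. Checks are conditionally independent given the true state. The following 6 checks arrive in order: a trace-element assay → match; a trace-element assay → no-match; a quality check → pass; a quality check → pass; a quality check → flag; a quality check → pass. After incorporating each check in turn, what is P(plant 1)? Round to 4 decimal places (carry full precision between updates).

After a trace-element assay='match': P(plant 1) = 0.9·0.2000 / (0.9·0.2000 + 0.45·0.8000) ≈ 0.3333
After a trace-element assay='no-match': P(plant 1) = 0.1·0.3333 / (0.1·0.3333 + 0.55·0.6667) ≈ 0.0833
After a quality check='pass': P(plant 1) = 0.15·0.0833 / (0.15·0.0833 + 0.45·0.9167) ≈ 0.0294
After a quality check='pass': P(plant 1) = 0.15·0.0294 / (0.15·0.0294 + 0.45·0.9706) ≈ 0.0100
After a quality check='flag': P(plant 1) = 0.85·0.0100 / (0.85·0.0100 + 0.55·0.9900) ≈ 0.0154
After a quality check='pass': P(plant 1) = 0.15·0.0154 / (0.15·0.0154 + 0.45·0.9846) ≈ 0.0052

0.0052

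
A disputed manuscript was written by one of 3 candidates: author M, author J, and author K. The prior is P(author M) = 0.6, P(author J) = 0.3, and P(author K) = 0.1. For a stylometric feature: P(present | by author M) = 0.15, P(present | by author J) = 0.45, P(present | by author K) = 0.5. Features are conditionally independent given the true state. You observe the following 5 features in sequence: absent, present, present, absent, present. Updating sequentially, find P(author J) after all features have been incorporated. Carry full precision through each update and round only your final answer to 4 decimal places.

0.6432

After 'absent': normaliser = 0.85·0.6000 + 0.55·0.3000 + 0.5·0.1000; P(author M) ≈ 0.7034, P(author J) ≈ 0.2276, P(author K) ≈ 0.0690
After 'present': normaliser = 0.15·0.7034 + 0.45·0.2276 + 0.5·0.0690; P(author M) ≈ 0.4353, P(author J) ≈ 0.4225, P(author K) ≈ 0.1422
After 'present': normaliser = 0.15·0.4353 + 0.45·0.4225 + 0.5·0.1422; P(author M) ≈ 0.2000, P(author J) ≈ 0.5822, P(author K) ≈ 0.2178
After 'absent': normaliser = 0.85·0.2000 + 0.55·0.5822 + 0.5·0.2178; P(author M) ≈ 0.2837, P(author J) ≈ 0.5345, P(author K) ≈ 0.1818
After 'present': normaliser = 0.15·0.2837 + 0.45·0.5345 + 0.5·0.1818; P(author M) ≈ 0.1138, P(author J) ≈ 0.6432, P(author K) ≈ 0.2430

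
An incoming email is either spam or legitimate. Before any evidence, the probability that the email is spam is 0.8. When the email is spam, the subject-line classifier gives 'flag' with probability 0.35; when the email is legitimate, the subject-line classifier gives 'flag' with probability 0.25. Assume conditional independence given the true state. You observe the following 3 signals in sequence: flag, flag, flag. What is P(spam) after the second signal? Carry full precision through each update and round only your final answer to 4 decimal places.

0.8869

After 'flag': P(spam) = 0.35·0.8000 / (0.35·0.8000 + 0.25·0.2000) ≈ 0.8485
After 'flag': P(spam) = 0.35·0.8485 / (0.35·0.8485 + 0.25·0.1515) ≈ 0.8869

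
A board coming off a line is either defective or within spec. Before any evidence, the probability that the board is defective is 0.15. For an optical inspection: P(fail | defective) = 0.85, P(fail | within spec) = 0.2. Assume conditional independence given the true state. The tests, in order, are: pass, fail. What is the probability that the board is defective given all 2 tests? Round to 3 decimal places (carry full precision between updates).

After 'pass': P(defective) = 0.15·0.1500 / (0.15·0.1500 + 0.8·0.8500) ≈ 0.0320
After 'fail': P(defective) = 0.85·0.0320 / (0.85·0.0320 + 0.2·0.9680) ≈ 0.1233

0.123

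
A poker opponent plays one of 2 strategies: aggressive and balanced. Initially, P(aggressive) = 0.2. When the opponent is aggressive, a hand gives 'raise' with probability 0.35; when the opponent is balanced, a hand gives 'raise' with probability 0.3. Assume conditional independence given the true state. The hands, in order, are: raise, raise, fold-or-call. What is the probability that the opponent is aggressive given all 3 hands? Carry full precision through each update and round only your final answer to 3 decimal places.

0.240

After 'raise': P(aggressive) = 0.35·0.2000 / (0.35·0.2000 + 0.3·0.8000) ≈ 0.2258
After 'raise': P(aggressive) = 0.35·0.2258 / (0.35·0.2258 + 0.3·0.7742) ≈ 0.2539
After 'fold-or-call': P(aggressive) = 0.65·0.2539 / (0.65·0.2539 + 0.7·0.7461) ≈ 0.2401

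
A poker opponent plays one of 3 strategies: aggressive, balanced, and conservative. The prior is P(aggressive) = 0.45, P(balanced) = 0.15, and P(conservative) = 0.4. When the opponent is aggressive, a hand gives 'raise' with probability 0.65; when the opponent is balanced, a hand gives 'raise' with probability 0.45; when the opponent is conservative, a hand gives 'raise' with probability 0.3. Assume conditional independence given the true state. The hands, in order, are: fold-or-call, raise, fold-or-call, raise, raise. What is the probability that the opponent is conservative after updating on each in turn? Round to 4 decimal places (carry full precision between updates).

After 'fold-or-call': normaliser = 0.35·0.4500 + 0.55·0.1500 + 0.7·0.4000; P(aggressive) ≈ 0.3029, P(balanced) ≈ 0.1587, P(conservative) ≈ 0.5385
After 'raise': normaliser = 0.65·0.3029 + 0.45·0.1587 + 0.3·0.5385; P(aggressive) ≈ 0.4581, P(balanced) ≈ 0.1661, P(conservative) ≈ 0.3758
After 'fold-or-call': normaliser = 0.35·0.4581 + 0.55·0.1661 + 0.7·0.3758; P(aggressive) ≈ 0.3114, P(balanced) ≈ 0.1775, P(conservative) ≈ 0.5111
After 'raise': normaliser = 0.65·0.3114 + 0.45·0.1775 + 0.3·0.5111; P(aggressive) ≈ 0.4647, P(balanced) ≈ 0.1833, P(conservative) ≈ 0.3520
After 'raise': normaliser = 0.65·0.4647 + 0.45·0.1833 + 0.3·0.3520; P(aggressive) ≈ 0.6163, P(balanced) ≈ 0.1683, P(conservative) ≈ 0.2154

0.2154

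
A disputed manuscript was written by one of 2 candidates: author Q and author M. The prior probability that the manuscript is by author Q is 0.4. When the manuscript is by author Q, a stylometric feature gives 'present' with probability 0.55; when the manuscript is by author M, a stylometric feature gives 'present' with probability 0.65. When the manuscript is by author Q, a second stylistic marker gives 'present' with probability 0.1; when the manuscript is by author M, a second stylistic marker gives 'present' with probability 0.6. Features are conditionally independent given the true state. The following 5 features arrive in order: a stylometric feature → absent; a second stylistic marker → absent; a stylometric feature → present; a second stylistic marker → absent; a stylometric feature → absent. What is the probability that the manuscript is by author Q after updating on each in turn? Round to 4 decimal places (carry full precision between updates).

0.8252

After a stylometric feature='absent': P(author Q) = 0.45·0.4000 / (0.45·0.4000 + 0.35·0.6000) ≈ 0.4615
After a second stylistic marker='absent': P(author Q) = 0.9·0.4615 / (0.9·0.4615 + 0.4·0.5385) ≈ 0.6585
After a stylometric feature='present': P(author Q) = 0.55·0.6585 / (0.55·0.6585 + 0.65·0.3415) ≈ 0.6200
After a second stylistic marker='absent': P(author Q) = 0.9·0.6200 / (0.9·0.6200 + 0.4·0.3800) ≈ 0.7859
After a stylometric feature='absent': P(author Q) = 0.45·0.7859 / (0.45·0.7859 + 0.35·0.2141) ≈ 0.8252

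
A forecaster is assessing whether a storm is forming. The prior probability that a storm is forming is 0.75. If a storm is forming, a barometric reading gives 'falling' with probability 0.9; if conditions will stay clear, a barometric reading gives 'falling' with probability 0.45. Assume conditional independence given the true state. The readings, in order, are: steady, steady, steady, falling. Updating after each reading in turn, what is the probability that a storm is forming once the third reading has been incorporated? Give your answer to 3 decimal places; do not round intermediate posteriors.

After 'steady': P(storm) = 0.1·0.7500 / (0.1·0.7500 + 0.55·0.2500) ≈ 0.3529
After 'steady': P(storm) = 0.1·0.3529 / (0.1·0.3529 + 0.55·0.6471) ≈ 0.0902
After 'steady': P(storm) = 0.1·0.0902 / (0.1·0.0902 + 0.55·0.9098) ≈ 0.0177

0.018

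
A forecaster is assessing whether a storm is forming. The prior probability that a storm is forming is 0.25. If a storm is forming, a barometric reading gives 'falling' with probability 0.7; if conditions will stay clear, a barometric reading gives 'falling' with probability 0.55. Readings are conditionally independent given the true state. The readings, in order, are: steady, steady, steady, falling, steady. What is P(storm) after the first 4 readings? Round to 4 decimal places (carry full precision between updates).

0.1117

After 'steady': P(storm) = 0.3·0.2500 / (0.3·0.2500 + 0.45·0.7500) ≈ 0.1818
After 'steady': P(storm) = 0.3·0.1818 / (0.3·0.1818 + 0.45·0.8182) ≈ 0.1290
After 'steady': P(storm) = 0.3·0.1290 / (0.3·0.1290 + 0.45·0.8710) ≈ 0.0899
After 'falling': P(storm) = 0.7·0.0899 / (0.7·0.0899 + 0.55·0.9101) ≈ 0.1117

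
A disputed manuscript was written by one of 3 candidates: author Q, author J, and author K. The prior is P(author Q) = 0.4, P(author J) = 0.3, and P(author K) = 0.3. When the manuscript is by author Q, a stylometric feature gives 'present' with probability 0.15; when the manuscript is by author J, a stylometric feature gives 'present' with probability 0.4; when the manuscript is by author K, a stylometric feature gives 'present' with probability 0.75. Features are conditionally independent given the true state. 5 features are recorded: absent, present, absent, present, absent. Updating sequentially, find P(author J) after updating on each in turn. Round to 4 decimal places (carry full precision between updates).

Each posterior becomes the prior for the next update.
After 'absent': normaliser = 0.85·0.4000 + 0.6·0.3000 + 0.25·0.3000; P(author Q) ≈ 0.5714, P(author J) ≈ 0.3025, P(author K) ≈ 0.1261
After 'present': normaliser = 0.15·0.5714 + 0.4·0.3025 + 0.75·0.1261; P(author Q) ≈ 0.2845, P(author J) ≈ 0.4017, P(author K) ≈ 0.3138
After 'absent': normaliser = 0.85·0.2845 + 0.6·0.4017 + 0.25·0.3138; P(author Q) ≈ 0.4309, P(author J) ≈ 0.4294, P(author K) ≈ 0.1398
After 'present': normaliser = 0.15·0.4309 + 0.4·0.4294 + 0.75·0.1398; P(author Q) ≈ 0.1894, P(author J) ≈ 0.5034, P(author K) ≈ 0.3072
After 'absent': normaliser = 0.85·0.1894 + 0.6·0.5034 + 0.25·0.3072; P(author Q) ≈ 0.2983, P(author J) ≈ 0.5595, P(author K) ≈ 0.1423

0.5595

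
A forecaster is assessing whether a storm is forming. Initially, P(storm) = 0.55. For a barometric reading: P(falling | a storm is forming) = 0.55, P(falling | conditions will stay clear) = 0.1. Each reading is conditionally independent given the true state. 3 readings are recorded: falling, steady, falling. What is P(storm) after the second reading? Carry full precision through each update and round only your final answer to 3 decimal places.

0.771

Each posterior becomes the prior for the next update.
After 'falling': P(storm) = 0.55·0.5500 / (0.55·0.5500 + 0.1·0.4500) ≈ 0.8705
After 'steady': P(storm) = 0.45·0.8705 / (0.45·0.8705 + 0.9·0.1295) ≈ 0.7707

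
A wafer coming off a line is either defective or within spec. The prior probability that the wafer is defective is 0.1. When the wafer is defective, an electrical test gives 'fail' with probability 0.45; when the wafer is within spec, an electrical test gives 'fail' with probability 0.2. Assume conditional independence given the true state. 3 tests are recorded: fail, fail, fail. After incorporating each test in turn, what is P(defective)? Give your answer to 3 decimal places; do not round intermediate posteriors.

0.559

After 'fail': P(defective) = 0.45·0.1000 / (0.45·0.1000 + 0.2·0.9000) ≈ 0.2000
After 'fail': P(defective) = 0.45·0.2000 / (0.45·0.2000 + 0.2·0.8000) ≈ 0.3600
After 'fail': P(defective) = 0.45·0.3600 / (0.45·0.3600 + 0.2·0.6400) ≈ 0.5586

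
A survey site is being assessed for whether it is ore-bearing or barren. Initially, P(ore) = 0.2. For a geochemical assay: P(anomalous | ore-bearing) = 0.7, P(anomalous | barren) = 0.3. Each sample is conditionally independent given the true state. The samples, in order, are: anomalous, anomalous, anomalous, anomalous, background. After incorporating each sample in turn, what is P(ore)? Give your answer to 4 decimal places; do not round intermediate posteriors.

0.7605

After 'anomalous': P(ore) = 0.7·0.2000 / (0.7·0.2000 + 0.3·0.8000) ≈ 0.3684
After 'anomalous': P(ore) = 0.7·0.3684 / (0.7·0.3684 + 0.3·0.6316) ≈ 0.5765
After 'anomalous': P(ore) = 0.7·0.5765 / (0.7·0.5765 + 0.3·0.4235) ≈ 0.7605
After 'anomalous': P(ore) = 0.7·0.7605 / (0.7·0.7605 + 0.3·0.2395) ≈ 0.8811
After 'background': P(ore) = 0.3·0.8811 / (0.3·0.8811 + 0.7·0.1189) ≈ 0.7605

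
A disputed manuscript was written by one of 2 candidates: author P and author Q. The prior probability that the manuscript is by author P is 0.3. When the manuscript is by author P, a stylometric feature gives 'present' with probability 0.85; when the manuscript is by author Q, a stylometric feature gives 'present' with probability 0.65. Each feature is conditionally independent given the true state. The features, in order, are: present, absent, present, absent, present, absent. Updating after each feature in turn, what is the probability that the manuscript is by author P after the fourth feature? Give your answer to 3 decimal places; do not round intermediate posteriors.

0.119

Apply Bayes' rule sequentially, carrying P(author P) forward.
After 'present': P(author P) = 0.85·0.3000 / (0.85·0.3000 + 0.65·0.7000) ≈ 0.3592
After 'absent': P(author P) = 0.15·0.3592 / (0.15·0.3592 + 0.35·0.6408) ≈ 0.1937
After 'present': P(author P) = 0.85·0.1937 / (0.85·0.1937 + 0.65·0.8063) ≈ 0.2390
After 'absent': P(author P) = 0.15·0.2390 / (0.15·0.2390 + 0.35·0.7610) ≈ 0.1186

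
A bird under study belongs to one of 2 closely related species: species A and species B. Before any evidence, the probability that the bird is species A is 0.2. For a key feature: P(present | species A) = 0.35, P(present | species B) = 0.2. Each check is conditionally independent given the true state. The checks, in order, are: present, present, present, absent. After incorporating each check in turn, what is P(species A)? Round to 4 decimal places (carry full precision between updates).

0.5212

After 'present': P(species A) = 0.35·0.2000 / (0.35·0.2000 + 0.2·0.8000) ≈ 0.3043
After 'present': P(species A) = 0.35·0.3043 / (0.35·0.3043 + 0.2·0.6957) ≈ 0.4336
After 'present': P(species A) = 0.35·0.4336 / (0.35·0.4336 + 0.2·0.5664) ≈ 0.5726
After 'absent': P(species A) = 0.65·0.5726 / (0.65·0.5726 + 0.8·0.4274) ≈ 0.5212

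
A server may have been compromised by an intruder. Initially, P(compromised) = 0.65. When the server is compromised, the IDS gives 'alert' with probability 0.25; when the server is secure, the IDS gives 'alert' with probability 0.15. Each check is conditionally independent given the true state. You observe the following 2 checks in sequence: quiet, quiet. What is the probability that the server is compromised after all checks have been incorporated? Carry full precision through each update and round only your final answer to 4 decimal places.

After 'quiet': P(compromised) = 0.75·0.6500 / (0.75·0.6500 + 0.85·0.3500) ≈ 0.6210
After 'quiet': P(compromised) = 0.75·0.6210 / (0.75·0.6210 + 0.85·0.3790) ≈ 0.5911

0.5911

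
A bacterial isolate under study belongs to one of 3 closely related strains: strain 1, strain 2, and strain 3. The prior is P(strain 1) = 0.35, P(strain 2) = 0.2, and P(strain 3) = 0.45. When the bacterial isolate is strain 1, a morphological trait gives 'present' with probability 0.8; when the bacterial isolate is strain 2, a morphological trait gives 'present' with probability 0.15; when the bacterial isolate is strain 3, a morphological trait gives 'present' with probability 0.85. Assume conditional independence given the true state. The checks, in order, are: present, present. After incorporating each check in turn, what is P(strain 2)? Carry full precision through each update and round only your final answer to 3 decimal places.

0.008

After 'present': normaliser = 0.8·0.3500 + 0.15·0.2000 + 0.85·0.4500; P(strain 1) ≈ 0.4043, P(strain 2) ≈ 0.0433, P(strain 3) ≈ 0.5523
After 'present': normaliser = 0.8·0.4043 + 0.15·0.0433 + 0.85·0.5523; P(strain 1) ≈ 0.4046, P(strain 2) ≈ 0.0081, P(strain 3) ≈ 0.5873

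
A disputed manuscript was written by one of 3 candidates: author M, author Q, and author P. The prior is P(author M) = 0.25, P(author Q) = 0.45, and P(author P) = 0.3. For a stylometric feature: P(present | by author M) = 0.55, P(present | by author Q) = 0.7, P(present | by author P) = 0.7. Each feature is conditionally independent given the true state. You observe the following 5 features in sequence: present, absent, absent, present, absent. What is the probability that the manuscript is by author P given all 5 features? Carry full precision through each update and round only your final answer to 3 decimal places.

After 'present': normaliser = 0.55·0.2500 + 0.7·0.4500 + 0.7·0.3000; P(author M) ≈ 0.2075, P(author Q) ≈ 0.4755, P(author P) ≈ 0.3170
After 'absent': normaliser = 0.45·0.2075 + 0.3·0.4755 + 0.3·0.3170; P(author M) ≈ 0.2821, P(author Q) ≈ 0.4308, P(author P) ≈ 0.2872
After 'absent': normaliser = 0.45·0.2821 + 0.3·0.4308 + 0.3·0.2872; P(author M) ≈ 0.3708, P(author Q) ≈ 0.3775, P(author P) ≈ 0.2517
After 'present': normaliser = 0.55·0.3708 + 0.7·0.3775 + 0.7·0.2517; P(author M) ≈ 0.3165, P(author Q) ≈ 0.4101, P(author P) ≈ 0.2734
After 'absent': normaliser = 0.45·0.3165 + 0.3·0.4101 + 0.3·0.2734; P(author M) ≈ 0.4099, P(author Q) ≈ 0.3541, P(author P) ≈ 0.2361

0.236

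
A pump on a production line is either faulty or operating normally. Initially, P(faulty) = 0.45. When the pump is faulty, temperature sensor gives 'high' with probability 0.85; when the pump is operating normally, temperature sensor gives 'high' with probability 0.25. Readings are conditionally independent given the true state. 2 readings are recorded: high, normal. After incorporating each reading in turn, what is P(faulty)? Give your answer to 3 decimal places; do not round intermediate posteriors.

0.357

Each posterior becomes the prior for the next update.
After 'high': P(faulty) = 0.85·0.4500 / (0.85·0.4500 + 0.25·0.5500) ≈ 0.7356
After 'normal': P(faulty) = 0.15·0.7356 / (0.15·0.7356 + 0.75·0.2644) ≈ 0.3575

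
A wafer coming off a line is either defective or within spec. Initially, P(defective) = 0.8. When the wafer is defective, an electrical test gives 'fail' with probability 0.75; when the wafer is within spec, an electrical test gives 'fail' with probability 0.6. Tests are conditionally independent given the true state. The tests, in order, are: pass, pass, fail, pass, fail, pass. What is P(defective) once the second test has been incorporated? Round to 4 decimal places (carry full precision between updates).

After 'pass': P(defective) = 0.25·0.8000 / (0.25·0.8000 + 0.4·0.2000) ≈ 0.7143
After 'pass': P(defective) = 0.25·0.7143 / (0.25·0.7143 + 0.4·0.2857) ≈ 0.6098

0.6098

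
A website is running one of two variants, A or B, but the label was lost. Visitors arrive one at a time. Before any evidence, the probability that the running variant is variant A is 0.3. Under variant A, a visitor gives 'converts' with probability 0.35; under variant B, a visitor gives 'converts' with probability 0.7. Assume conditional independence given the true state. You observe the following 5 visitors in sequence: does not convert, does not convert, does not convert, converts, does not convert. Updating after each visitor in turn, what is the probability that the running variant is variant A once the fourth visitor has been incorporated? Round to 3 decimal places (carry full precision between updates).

After 'does not convert': P(A) = 0.65·0.3000 / (0.65·0.3000 + 0.3·0.7000) ≈ 0.4815
After 'does not convert': P(A) = 0.65·0.4815 / (0.65·0.4815 + 0.3·0.5185) ≈ 0.6680
After 'does not convert': P(A) = 0.65·0.6680 / (0.65·0.6680 + 0.3·0.3320) ≈ 0.8134
After 'converts': P(A) = 0.35·0.8134 / (0.35·0.8134 + 0.7·0.1866) ≈ 0.6855

0.685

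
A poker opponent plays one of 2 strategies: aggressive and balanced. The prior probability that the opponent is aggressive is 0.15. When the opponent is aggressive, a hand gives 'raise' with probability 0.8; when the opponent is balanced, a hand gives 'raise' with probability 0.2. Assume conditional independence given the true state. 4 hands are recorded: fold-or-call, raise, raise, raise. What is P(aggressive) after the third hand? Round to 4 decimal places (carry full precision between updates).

After 'fold-or-call': P(aggressive) = 0.2·0.1500 / (0.2·0.1500 + 0.8·0.8500) ≈ 0.0423
After 'raise': P(aggressive) = 0.8·0.0423 / (0.8·0.0423 + 0.2·0.9577) ≈ 0.1500
After 'raise': P(aggressive) = 0.8·0.1500 / (0.8·0.1500 + 0.2·0.8500) ≈ 0.4138

0.4138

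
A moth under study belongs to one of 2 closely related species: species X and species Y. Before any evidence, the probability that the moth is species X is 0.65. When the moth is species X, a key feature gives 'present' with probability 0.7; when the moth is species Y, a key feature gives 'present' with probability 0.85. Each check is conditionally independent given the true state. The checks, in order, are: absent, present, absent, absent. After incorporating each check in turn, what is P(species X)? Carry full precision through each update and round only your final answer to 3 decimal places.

Each posterior becomes the prior for the next update.
After 'absent': P(species X) = 0.3·0.6500 / (0.3·0.6500 + 0.15·0.3500) ≈ 0.7879
After 'present': P(species X) = 0.7·0.7879 / (0.7·0.7879 + 0.85·0.2121) ≈ 0.7536
After 'absent': P(species X) = 0.3·0.7536 / (0.3·0.7536 + 0.15·0.2464) ≈ 0.8595
After 'absent': P(species X) = 0.3·0.8595 / (0.3·0.8595 + 0.15·0.1405) ≈ 0.9244

0.924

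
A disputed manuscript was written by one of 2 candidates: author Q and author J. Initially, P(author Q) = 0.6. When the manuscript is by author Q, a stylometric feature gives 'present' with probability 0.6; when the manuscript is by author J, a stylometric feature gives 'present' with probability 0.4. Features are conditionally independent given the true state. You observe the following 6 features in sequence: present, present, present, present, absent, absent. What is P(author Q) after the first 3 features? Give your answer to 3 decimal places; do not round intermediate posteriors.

0.835

After 'present': P(author Q) = 0.6·0.6000 / (0.6·0.6000 + 0.4·0.4000) ≈ 0.6923
After 'present': P(author Q) = 0.6·0.6923 / (0.6·0.6923 + 0.4·0.3077) ≈ 0.7714
After 'present': P(author Q) = 0.6·0.7714 / (0.6·0.7714 + 0.4·0.2286) ≈ 0.8351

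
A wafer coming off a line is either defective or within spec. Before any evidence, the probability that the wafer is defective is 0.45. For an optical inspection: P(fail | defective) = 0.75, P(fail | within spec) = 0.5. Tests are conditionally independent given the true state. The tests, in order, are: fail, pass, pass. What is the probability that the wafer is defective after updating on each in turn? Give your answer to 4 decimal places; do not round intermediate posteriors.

0.2348

After 'fail': P(defective) = 0.75·0.4500 / (0.75·0.4500 + 0.5·0.5500) ≈ 0.5510
After 'pass': P(defective) = 0.25·0.5510 / (0.25·0.5510 + 0.5·0.4490) ≈ 0.3803
After 'pass': P(defective) = 0.25·0.3803 / (0.25·0.3803 + 0.5·0.6197) ≈ 0.2348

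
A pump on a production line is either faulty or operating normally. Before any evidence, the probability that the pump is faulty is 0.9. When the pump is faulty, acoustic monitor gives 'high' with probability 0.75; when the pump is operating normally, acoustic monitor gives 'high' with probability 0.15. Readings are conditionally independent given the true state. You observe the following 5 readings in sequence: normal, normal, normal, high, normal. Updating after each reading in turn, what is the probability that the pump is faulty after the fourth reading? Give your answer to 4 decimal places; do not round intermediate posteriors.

Apply Bayes' rule sequentially, carrying P(faulty) forward.
After 'normal': P(faulty) = 0.25·0.9000 / (0.25·0.9000 + 0.85·0.1000) ≈ 0.7258
After 'normal': P(faulty) = 0.25·0.7258 / (0.25·0.7258 + 0.85·0.2742) ≈ 0.4377
After 'normal': P(faulty) = 0.25·0.4377 / (0.25·0.4377 + 0.85·0.5623) ≈ 0.1863
After 'high': P(faulty) = 0.75·0.1863 / (0.75·0.1863 + 0.15·0.8137) ≈ 0.5338

0.5338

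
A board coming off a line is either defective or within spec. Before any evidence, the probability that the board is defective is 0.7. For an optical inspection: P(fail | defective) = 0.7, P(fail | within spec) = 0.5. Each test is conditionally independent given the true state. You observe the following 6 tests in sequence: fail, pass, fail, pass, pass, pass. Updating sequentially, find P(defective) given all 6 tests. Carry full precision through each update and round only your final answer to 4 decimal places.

Apply Bayes' rule sequentially, carrying P(defective) forward.
After 'fail': P(defective) = 0.7·0.7000 / (0.7·0.7000 + 0.5·0.3000) ≈ 0.7656
After 'pass': P(defective) = 0.3·0.7656 / (0.3·0.7656 + 0.5·0.2344) ≈ 0.6622
After 'fail': P(defective) = 0.7·0.6622 / (0.7·0.6622 + 0.5·0.3378) ≈ 0.7329
After 'pass': P(defective) = 0.3·0.7329 / (0.3·0.7329 + 0.5·0.2671) ≈ 0.6221
After 'pass': P(defective) = 0.3·0.6221 / (0.3·0.6221 + 0.5·0.3779) ≈ 0.4969
After 'pass': P(defective) = 0.3·0.4969 / (0.3·0.4969 + 0.5·0.5031) ≈ 0.3721

0.3721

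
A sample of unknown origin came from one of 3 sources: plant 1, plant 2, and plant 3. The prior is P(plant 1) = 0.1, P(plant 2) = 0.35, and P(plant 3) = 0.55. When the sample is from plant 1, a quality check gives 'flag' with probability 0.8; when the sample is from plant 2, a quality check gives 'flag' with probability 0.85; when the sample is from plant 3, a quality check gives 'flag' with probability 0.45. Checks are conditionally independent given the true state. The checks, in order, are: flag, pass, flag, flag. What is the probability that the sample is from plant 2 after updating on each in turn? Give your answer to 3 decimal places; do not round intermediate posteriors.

0.460

Each posterior becomes the prior for the next update.
After 'flag': normaliser = 0.8·0.1000 + 0.85·0.3500 + 0.45·0.5500; P(plant 1) ≈ 0.1280, P(plant 2) ≈ 0.4760, P(plant 3) ≈ 0.3960
After 'pass': normaliser = 0.2·0.1280 + 0.15·0.4760 + 0.55·0.3960; P(plant 1) ≈ 0.0813, P(plant 2) ≈ 0.2268, P(plant 3) ≈ 0.6919
After 'flag': normaliser = 0.8·0.0813 + 0.85·0.2268 + 0.45·0.6919; P(plant 1) ≈ 0.1143, P(plant 2) ≈ 0.3387, P(plant 3) ≈ 0.5470
After 'flag': normaliser = 0.8·0.1143 + 0.85·0.3387 + 0.45·0.5470; P(plant 1) ≈ 0.1462, P(plant 2) ≈ 0.4603, P(plant 3) ≈ 0.3935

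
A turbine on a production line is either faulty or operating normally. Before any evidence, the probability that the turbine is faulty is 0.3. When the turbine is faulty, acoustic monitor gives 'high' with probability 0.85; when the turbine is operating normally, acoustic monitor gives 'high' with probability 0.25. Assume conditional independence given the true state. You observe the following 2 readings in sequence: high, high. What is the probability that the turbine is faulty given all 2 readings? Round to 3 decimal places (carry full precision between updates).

After 'high': P(faulty) = 0.85·0.3000 / (0.85·0.3000 + 0.25·0.7000) ≈ 0.5930
After 'high': P(faulty) = 0.85·0.5930 / (0.85·0.5930 + 0.25·0.4070) ≈ 0.8321

0.832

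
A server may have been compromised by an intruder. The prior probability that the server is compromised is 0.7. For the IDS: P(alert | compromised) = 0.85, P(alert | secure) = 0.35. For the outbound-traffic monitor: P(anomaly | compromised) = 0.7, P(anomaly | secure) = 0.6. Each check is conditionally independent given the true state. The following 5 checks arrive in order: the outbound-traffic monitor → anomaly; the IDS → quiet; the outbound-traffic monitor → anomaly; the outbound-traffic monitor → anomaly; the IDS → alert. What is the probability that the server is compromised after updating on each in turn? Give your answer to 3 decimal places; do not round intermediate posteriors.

0.675

Apply Bayes' rule sequentially, carrying P(compromised) forward.
After the outbound-traffic monitor='anomaly': P(compromised) = 0.7·0.7000 / (0.7·0.7000 + 0.6·0.3000) ≈ 0.7313
After the IDS='quiet': P(compromised) = 0.15·0.7313 / (0.15·0.7313 + 0.65·0.2687) ≈ 0.3858
After the outbound-traffic monitor='anomaly': P(compromised) = 0.7·0.3858 / (0.7·0.3858 + 0.6·0.6142) ≈ 0.4229
After the outbound-traffic monitor='anomaly': P(compromised) = 0.7·0.4229 / (0.7·0.4229 + 0.6·0.5771) ≈ 0.4609
After the IDS='alert': P(compromised) = 0.85·0.4609 / (0.85·0.4609 + 0.35·0.5391) ≈ 0.6750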